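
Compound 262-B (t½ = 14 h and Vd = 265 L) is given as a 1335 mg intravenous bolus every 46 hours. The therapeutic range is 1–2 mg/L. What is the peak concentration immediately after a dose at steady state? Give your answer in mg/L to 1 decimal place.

τ/t½ = 46/14 ≈ 3.2857, so fraction remaining f = (1/2)^(46/14) ≈ 0.1025.
At steady state, accumulation factor R = 1/(1 − e^(−kτ)) ≈ 1.1142.
Single-dose peak C₀ = D/Vd = 1335/265 ≈ 5.038 mg/L.
Cmax,ss = C₀/(1 − f) ≈ 5.038/0.8975 ≈ 5.613 mg/L.
Peak 5.6 mg/L vs MTC 2 mg/L: exceeds toxic threshold.

5.6 mg/L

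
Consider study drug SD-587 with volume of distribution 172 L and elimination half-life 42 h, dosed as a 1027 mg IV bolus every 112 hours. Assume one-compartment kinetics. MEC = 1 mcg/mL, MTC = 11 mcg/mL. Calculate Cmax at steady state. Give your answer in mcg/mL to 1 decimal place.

7.1 mcg/mL

τ/t½ = 112/42 ≈ 2.6667, so fraction remaining f = (1/2)^(112/42) ≈ 0.1575.
Accumulation ratio R = 1/(1 − f) ≈ 1/0.8425 ≈ 1.1869.
Single-dose peak C₀ = D/Vd = 1027/172 ≈ 5.971 mcg/mL.
Steady-state peak Cmax,ss = C₀·R ≈ 5.971 × 1.1869 ≈ 7.087 mcg/mL.
Peak 7.1 mcg/mL vs MTC 11 mcg/mL: below toxic threshold.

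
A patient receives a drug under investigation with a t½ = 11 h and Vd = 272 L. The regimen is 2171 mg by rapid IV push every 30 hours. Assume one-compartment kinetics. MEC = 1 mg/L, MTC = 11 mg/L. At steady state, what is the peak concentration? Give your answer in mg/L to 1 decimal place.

Over one 30-h interval, 30/11 ≈ 2.7273 half-lives elapse, leaving f ≈ 0.1510 of each dose.
At steady state, accumulation factor R = 1/(1 − e^(−kτ)) ≈ 1.1779.
Single-dose peak C₀ = D/Vd = 2171/272 ≈ 7.982 mg/L.
Steady-state peak Cmax,ss = C₀·R ≈ 7.982 × 1.1779 ≈ 9.402 mg/L.
Peak 9.4 mg/L vs MTC 11 mg/L: below toxic threshold.

9.4 mg/L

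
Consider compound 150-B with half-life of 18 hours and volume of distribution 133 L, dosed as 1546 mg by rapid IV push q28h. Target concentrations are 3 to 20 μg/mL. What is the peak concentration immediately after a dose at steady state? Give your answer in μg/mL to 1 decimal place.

17.6 μg/mL

τ/t½ = 28/18 ≈ 1.5556, so fraction remaining f = (1/2)^(28/18) ≈ 0.3402.
Accumulation ratio R = 1/(1 − f) ≈ 1/0.6598 ≈ 1.5156.
Single-dose peak C₀ = D/Vd = 1546/133 ≈ 11.624 μg/mL.
Cmax,ss = C₀/(1 − f) ≈ 11.624/0.6598 ≈ 17.617 μg/mL.
Peak 17.6 μg/mL vs MTC 20 μg/mL: below toxic threshold.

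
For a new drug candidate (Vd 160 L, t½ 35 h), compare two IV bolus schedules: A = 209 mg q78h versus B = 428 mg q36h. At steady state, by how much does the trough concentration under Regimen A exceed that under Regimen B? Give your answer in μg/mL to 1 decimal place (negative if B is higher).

-2.2 μg/mL

Regimen A: f = (1/2)^(78/35) ≈ 0.2134; Cmin,ss = (209/160)·f/(1−f) ≈ 0.354 μg/mL.
Regimen B: f = (1/2)^(36/35) ≈ 0.4902; Cmin,ss = (428/160)·f/(1−f) ≈ 2.572 μg/mL.
Difference ≈ 0.354 − 2.572 ≈ -2.218 μg/mL.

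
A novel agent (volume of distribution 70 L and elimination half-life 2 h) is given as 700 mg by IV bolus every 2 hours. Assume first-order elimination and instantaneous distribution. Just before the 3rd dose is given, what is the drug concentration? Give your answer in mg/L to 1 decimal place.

f = (1/2)^(τ/t½) = (1/2)^(2/2) ≈ 0.5000.
C₀ = D/Vd = 700/70 ≈ 10.000 mg/L.
Before the 3rd dose, 2 doses have been given. Superposition: Cmin = C₀·(f + f²).
≈ 10.000 × (0.5000 + 0.2500) ≈ 10.000 × 0.7500 ≈ 7.500 mg/L.

7.5 mg/L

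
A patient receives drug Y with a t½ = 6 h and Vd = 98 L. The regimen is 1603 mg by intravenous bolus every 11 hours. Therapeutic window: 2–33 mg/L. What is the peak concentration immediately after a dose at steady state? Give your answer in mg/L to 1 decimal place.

22.7 mg/L

τ/t½ = 11/6 ≈ 1.8333, so fraction remaining f = (1/2)^(11/6) ≈ 0.2806.
Accumulation ratio R = 1/(1 − f) ≈ 1/0.7194 ≈ 1.3900.
Single-dose peak C₀ = D/Vd = 1603/98 ≈ 16.357 mg/L.
Steady-state peak Cmax,ss = C₀·R ≈ 16.357 × 1.3900 ≈ 22.736 mg/L.
Peak 22.7 mg/L vs MTC 33 mg/L: below toxic threshold.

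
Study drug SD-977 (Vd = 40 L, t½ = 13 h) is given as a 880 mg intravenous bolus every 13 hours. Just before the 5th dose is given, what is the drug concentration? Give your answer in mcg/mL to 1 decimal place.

f = (1/2)^(τ/t½) = (1/2)^(13/13) ≈ 0.5000.
C₀ = D/Vd = 880/40 ≈ 22.000 mcg/mL.
Before the 5th dose, 4 doses have been given. Superposition: Cmin = C₀·(f + f² + … + f^4).
≈ 22.000 × (0.5000 + 0.2500 + 0.1250 + 0.0625) ≈ 22.000 × 0.9375 ≈ 20.625 mcg/mL.

20.6 mcg/mL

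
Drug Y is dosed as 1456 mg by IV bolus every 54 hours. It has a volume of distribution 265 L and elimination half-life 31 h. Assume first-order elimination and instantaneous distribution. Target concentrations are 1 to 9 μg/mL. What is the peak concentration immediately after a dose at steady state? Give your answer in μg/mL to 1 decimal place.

k = ln2/t½ = ln2/31 ≈ 0.022360 h⁻¹; fraction remaining f = e^(−kτ) = e^(−0.022360×54) ≈ 0.2990.
At steady state, accumulation factor R = 1/(1 − e^(−kτ)) ≈ 1.4265.
Each bolus raises the concentration by D/Vd = 1456/265 ≈ 5.494 μg/mL.
Steady-state peak Cmax,ss = C₀·R ≈ 5.494 × 1.4265 ≈ 7.837 μg/mL.
Peak 7.8 μg/mL vs MTC 9 μg/mL: below toxic threshold.

7.8 μg/mL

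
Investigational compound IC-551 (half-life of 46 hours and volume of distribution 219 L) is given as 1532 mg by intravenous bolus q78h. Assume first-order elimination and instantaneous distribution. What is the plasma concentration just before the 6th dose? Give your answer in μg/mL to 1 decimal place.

3.1 μg/mL

f = (1/2)^(τ/t½) = (1/2)^(78/46) ≈ 0.3087.
C₀ = D/Vd = 1532/219 ≈ 6.995 μg/mL.
Before the 6th dose, 5 doses have been given. Superposition: Cmin = C₀·(f + f² + … + f^5).
≈ 6.995 × (0.3087 + 0.0953 + 0.0294 + 0.0091 + 0.0028) ≈ 6.995 × 0.4453 ≈ 3.115 μg/mL.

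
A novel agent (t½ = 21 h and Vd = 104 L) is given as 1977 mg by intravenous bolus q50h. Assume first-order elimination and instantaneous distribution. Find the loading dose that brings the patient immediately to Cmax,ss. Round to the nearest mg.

f = (1/2)^(50/21) ≈ 0.191983; accumulation ratio R = 1/(1−f) ≈ 1.23760.
Loading dose to hit Cmax,ss on first dose: D_load = D_maint·R ≈ 1977 × 1.23760 ≈ 2446.74 mg.

2447 mg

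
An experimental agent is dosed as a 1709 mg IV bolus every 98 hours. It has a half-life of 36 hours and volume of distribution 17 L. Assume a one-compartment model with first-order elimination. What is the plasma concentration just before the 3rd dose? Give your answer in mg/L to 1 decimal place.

f = (1/2)^(τ/t½) = (1/2)^(98/36) ≈ 0.1515.
C₀ = D/Vd = 1709/17 ≈ 100.529 mg/L.
Before the 3rd dose, 2 doses have been given. Superposition: Cmin = C₀·(f + f²).
≈ 100.529 × (0.1515 + 0.0230) ≈ 100.529 × 0.1745 ≈ 17.542 mg/L.

17.5 mg/L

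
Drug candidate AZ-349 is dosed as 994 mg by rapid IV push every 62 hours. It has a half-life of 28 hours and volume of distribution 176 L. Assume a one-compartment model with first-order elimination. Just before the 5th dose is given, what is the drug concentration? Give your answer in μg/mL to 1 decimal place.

f = (1/2)^(τ/t½) = (1/2)^(62/28) ≈ 0.2155.
C₀ = D/Vd = 994/176 ≈ 5.648 μg/mL.
Before the 5th dose, 4 doses have been given. Superposition: Cmin = C₀·(f + f² + … + f^4).
≈ 5.648 × (0.2155 + 0.0464 + 0.0100 + 0.0022) ≈ 5.648 × 0.2741 ≈ 1.548 μg/mL.

1.5 μg/mL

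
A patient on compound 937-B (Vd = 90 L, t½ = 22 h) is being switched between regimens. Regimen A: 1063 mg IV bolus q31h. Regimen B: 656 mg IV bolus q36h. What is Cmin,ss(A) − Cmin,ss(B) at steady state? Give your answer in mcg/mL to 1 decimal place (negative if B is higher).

3.7 mcg/mL

Regimen A: f = (1/2)^(31/22) ≈ 0.3765; Cmin,ss = (1063/90)·f/(1−f) ≈ 7.132 mcg/mL.
Regimen B: f = (1/2)^(36/22) ≈ 0.3217; Cmin,ss = (656/90)·f/(1−f) ≈ 3.457 mcg/mL.
Difference ≈ 7.132 − 3.457 ≈ 3.675 mcg/mL.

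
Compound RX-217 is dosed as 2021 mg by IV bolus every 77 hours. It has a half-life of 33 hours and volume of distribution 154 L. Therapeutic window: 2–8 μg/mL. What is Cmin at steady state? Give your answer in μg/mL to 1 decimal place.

τ/t½ = 77/33 ≈ 2.3333, so fraction remaining f = (1/2)^(77/33) ≈ 0.1984.
At steady state, accumulation factor R = 1/(1 − e^(−kτ)) ≈ 1.2475.
Single-dose peak C₀ = D/Vd = 2021/154 ≈ 13.123 μg/mL.
Steady-state peak Cmax,ss = C₀·R ≈ 13.123 × 1.2475 ≈ 16.371 μg/mL.
One interval later, Cmin,ss = Cmax,ss·e^(−kτ) ≈ 16.371 × 0.1984 ≈ 3.248 μg/mL.
Trough 3.2 μg/mL vs MEC 2 μg/mL: adequate.

3.2 μg/mL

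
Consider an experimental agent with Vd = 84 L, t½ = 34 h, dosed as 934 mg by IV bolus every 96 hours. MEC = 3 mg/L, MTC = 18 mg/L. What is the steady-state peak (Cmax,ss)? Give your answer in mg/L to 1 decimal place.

Over one 96-h interval, 96/34 ≈ 2.8235 half-lives elapse, leaving f ≈ 0.1413 of each dose.
At steady state, accumulation factor R = 1/(1 − e^(−kτ)) ≈ 1.1646.
Each bolus raises the concentration by D/Vd = 934/84 ≈ 11.119 mg/L.
Steady-state peak Cmax,ss = C₀·R ≈ 11.119 × 1.1646 ≈ 12.949 mg/L.
Peak 12.9 mg/L vs MTC 18 mg/L: below toxic threshold.

12.9 mg/L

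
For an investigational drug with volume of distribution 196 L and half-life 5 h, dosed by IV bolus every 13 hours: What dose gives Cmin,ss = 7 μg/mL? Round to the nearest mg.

τ/t½ = 13/5 ≈ 2.6, so f = (1/2)^(13/5) ≈ 0.164938.
Cmin,ss = (D/Vd)·f/(1−f), so D = Cmin,ss·Vd·(1−f)/f.
D = 7 × 196 × (1−f)/f ≈ 7 × 196 × 5.06288 ≈ 6946.27 mg.

6946 mg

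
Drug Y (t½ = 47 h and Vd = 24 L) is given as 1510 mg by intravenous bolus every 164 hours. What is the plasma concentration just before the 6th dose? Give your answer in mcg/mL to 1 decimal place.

6.1 mcg/mL

f = (1/2)^(τ/t½) = (1/2)^(164/47) ≈ 0.0890.
C₀ = D/Vd = 1510/24 ≈ 62.917 mcg/mL.
Before the 6th dose, 5 doses have been given. Superposition: Cmin = C₀·(f + f² + … + f^5).
≈ 62.917 × (0.0890 + 0.0079 + 0.0007 + 0.0001 + 0.0000) ≈ 62.917 × 0.0977 ≈ 6.147 mcg/mL.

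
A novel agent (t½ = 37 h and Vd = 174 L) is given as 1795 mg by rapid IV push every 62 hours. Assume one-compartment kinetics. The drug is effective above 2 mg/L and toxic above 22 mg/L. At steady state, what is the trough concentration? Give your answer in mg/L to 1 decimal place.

Over one 62-h interval, 62/37 ≈ 1.6757 half-lives elapse, leaving f ≈ 0.3130 of each dose.
Single-dose peak C₀ = D/Vd = 1795/174 ≈ 10.316 mg/L.
Steady-state trough Cmin,ss = C₀·f/(1−f) ≈ 10.316 × 0.3130/0.6870 ≈ 4.700 mg/L.
Trough 4.7 mg/L vs MEC 2 mg/L: adequate.

4.7 mg/L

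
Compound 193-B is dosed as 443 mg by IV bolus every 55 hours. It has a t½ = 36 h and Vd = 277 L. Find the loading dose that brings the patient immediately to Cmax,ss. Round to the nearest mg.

678 mg

f = (1/2)^(55/36) ≈ 0.346811; accumulation ratio R = 1/(1−f) ≈ 1.53095.
Loading dose to hit Cmax,ss on first dose: D_load = D_maint·R ≈ 443 × 1.53095 ≈ 678.21 mg.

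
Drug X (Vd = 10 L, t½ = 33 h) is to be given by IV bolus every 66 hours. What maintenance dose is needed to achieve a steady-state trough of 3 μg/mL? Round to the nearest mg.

τ/t½ = 66/33 ≈ 2, so f = (1/2)^(66/33) ≈ 0.250000.
Cmin,ss = (D/Vd)·f/(1−f), so D = Cmin,ss·Vd·(1−f)/f.
D = 3 × 10 × (1−f)/f ≈ 3 × 10 × 3.00000 ≈ 90.00 mg.

90 mg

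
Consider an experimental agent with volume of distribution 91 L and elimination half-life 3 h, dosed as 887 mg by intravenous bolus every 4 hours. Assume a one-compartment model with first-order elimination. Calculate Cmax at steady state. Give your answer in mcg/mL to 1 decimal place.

k = ln2/t½ = ln2/3 ≈ 0.231049 h⁻¹; fraction remaining f = e^(−kτ) = e^(−0.231049×4) ≈ 0.3969.
At steady state, accumulation factor R = 1/(1 − e^(−kτ)) ≈ 1.6581.
Single-dose peak C₀ = D/Vd = 887/91 ≈ 9.747 mcg/mL.
Steady-state peak Cmax,ss = C₀·R ≈ 9.747 × 1.6581 ≈ 16.162 mcg/mL.

16.2 mcg/mL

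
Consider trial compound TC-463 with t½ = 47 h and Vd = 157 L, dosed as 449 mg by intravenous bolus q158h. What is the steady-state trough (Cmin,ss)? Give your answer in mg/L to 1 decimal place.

0.3 mg/L

τ/t½ = 158/47 ≈ 3.3617, so fraction remaining f = (1/2)^(158/47) ≈ 0.0973.
Single-dose peak C₀ = D/Vd = 449/157 ≈ 2.860 mg/L.
Steady-state trough Cmin,ss = C₀·f/(1−f) ≈ 2.860 × 0.0973/0.9027 ≈ 0.308 mg/L.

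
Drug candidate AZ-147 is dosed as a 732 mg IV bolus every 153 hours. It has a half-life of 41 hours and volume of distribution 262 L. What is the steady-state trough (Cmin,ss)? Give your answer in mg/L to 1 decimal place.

0.2 mg/L

Over one 153-h interval, 153/41 ≈ 3.7317 half-lives elapse, leaving f ≈ 0.0753 of each dose.
At steady state, accumulation factor R = 1/(1 − e^(−kτ)) ≈ 1.0814.
Single-dose peak C₀ = D/Vd = 732/262 ≈ 2.794 mg/L.
Cmax,ss = C₀/(1 − f) ≈ 2.794/0.9247 ≈ 3.022 mg/L.
Steady-state trough Cmin,ss = Cmax,ss·f ≈ 3.022 × 0.0753 ≈ 0.228 mg/L.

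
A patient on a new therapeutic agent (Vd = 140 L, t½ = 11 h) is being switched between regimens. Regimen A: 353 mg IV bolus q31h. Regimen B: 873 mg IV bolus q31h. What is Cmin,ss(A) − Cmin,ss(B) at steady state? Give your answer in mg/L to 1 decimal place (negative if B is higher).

Regimen A: f = (1/2)^(31/11) ≈ 0.1418; Cmin,ss = (353/140)·f/(1−f) ≈ 0.417 mg/L.
Regimen B: f = (1/2)^(31/11) ≈ 0.1418; Cmin,ss = (873/140)·f/(1−f) ≈ 1.030 mg/L.
Difference ≈ 0.417 − 1.030 ≈ -0.613 mg/L.

-0.6 mg/L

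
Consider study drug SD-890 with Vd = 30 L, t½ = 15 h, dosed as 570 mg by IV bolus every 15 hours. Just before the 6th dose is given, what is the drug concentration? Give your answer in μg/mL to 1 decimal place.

18.4 μg/mL

f = (1/2)^(τ/t½) = (1/2)^(15/15) ≈ 0.5000.
C₀ = D/Vd = 570/30 ≈ 19.000 μg/mL.
Before the 6th dose, 5 doses have been given. Superposition: Cmin = C₀·(f + f² + … + f^5).
≈ 19.000 × (0.5000 + 0.2500 + 0.1250 + 0.0625 + 0.0313) ≈ 19.000 × 0.9688 ≈ 18.407 μg/mL.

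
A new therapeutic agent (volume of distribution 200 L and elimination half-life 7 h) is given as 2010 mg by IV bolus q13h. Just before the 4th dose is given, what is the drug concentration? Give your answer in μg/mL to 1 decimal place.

3.8 μg/mL

f = (1/2)^(τ/t½) = (1/2)^(13/7) ≈ 0.2760.
C₀ = D/Vd = 2010/200 ≈ 10.050 μg/mL.
Before the 4th dose, 3 doses have been given. Superposition: Cmin = C₀·(f + f² + … + f^3).
≈ 10.050 × (0.2760 + 0.0762 + 0.0210) ≈ 10.050 × 0.3732 ≈ 3.751 μg/mL.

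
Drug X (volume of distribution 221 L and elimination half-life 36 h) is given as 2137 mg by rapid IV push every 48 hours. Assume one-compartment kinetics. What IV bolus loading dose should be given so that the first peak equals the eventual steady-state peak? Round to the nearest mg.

3543 mg

f = (1/2)^(48/36) ≈ 0.396850; accumulation ratio R = 1/(1−f) ≈ 1.65796.
Loading dose to hit Cmax,ss on first dose: D_load = D_maint·R ≈ 2137 × 1.65796 ≈ 3543.06 mg.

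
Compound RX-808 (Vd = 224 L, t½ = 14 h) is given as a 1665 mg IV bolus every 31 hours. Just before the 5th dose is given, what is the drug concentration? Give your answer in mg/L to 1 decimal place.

2.0 mg/L

f = (1/2)^(τ/t½) = (1/2)^(31/14) ≈ 0.2155.
C₀ = D/Vd = 1665/224 ≈ 7.433 mg/L.
Before the 5th dose, 4 doses have been given. Superposition: Cmin = C₀·(f + f² + … + f^4).
≈ 7.433 × (0.2155 + 0.0464 + 0.0100 + 0.0022) ≈ 7.433 × 0.2741 ≈ 2.037 mg/L.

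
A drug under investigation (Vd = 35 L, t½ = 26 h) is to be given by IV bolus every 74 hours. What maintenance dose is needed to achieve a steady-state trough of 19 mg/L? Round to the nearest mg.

4117 mg

τ/t½ = 74/26 ≈ 2.8462, so f = (1/2)^(74/26) ≈ 0.139066.
Cmin,ss = (D/Vd)·f/(1−f), so D = Cmin,ss·Vd·(1−f)/f.
D = 19 × 35 × (1−f)/f ≈ 19 × 35 × 6.19083 ≈ 4116.90 mg.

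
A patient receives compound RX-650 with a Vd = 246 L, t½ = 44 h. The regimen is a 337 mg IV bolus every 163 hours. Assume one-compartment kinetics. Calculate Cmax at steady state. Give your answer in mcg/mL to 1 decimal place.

Over one 163-h interval, 163/44 ≈ 3.7045 half-lives elapse, leaving f ≈ 0.0767 of each dose.
At steady state, accumulation factor R = 1/(1 − e^(−kτ)) ≈ 1.0831.
Single-dose peak C₀ = D/Vd = 337/246 ≈ 1.370 mcg/mL.
Steady-state peak Cmax,ss = C₀·R ≈ 1.370 × 1.0831 ≈ 1.484 mcg/mL.

1.5 mcg/mL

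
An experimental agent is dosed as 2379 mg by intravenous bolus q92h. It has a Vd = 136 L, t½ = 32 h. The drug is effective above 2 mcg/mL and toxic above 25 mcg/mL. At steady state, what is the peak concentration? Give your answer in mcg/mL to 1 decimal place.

20.3 mcg/mL

Over one 92-h interval, 92/32 ≈ 2.875 half-lives elapse, leaving f ≈ 0.1363 of each dose.
Accumulation ratio R = 1/(1 − f) ≈ 1/0.8637 ≈ 1.1578.
Single-dose peak C₀ = D/Vd = 2379/136 ≈ 17.493 mcg/mL.
Steady-state peak Cmax,ss = C₀·R ≈ 17.493 × 1.1578 ≈ 20.253 mcg/mL.
Peak 20.3 mcg/mL vs MTC 25 mcg/mL: below toxic threshold.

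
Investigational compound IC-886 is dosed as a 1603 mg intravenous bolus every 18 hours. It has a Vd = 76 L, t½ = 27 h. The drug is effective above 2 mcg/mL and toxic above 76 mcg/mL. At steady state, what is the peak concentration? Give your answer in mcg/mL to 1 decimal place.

57.0 mcg/mL

τ/t½ = 18/27 ≈ 0.66667, so fraction remaining f = (1/2)^(18/27) ≈ 0.6300.
At steady state, accumulation factor R = 1/(1 − e^(−kτ)) ≈ 2.7027.
Single-dose peak C₀ = D/Vd = 1603/76 ≈ 21.092 mcg/mL.
Steady-state peak Cmax,ss = C₀·R ≈ 21.092 × 2.7027 ≈ 57.005 mcg/mL.
Peak 57.0 mcg/mL vs MTC 76 mcg/mL: below toxic threshold.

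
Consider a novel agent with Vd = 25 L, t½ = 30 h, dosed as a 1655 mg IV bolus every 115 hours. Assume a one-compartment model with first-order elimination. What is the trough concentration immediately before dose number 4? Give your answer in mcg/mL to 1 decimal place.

5.0 mcg/mL

f = (1/2)^(τ/t½) = (1/2)^(115/30) ≈ 0.0702.
C₀ = D/Vd = 1655/25 ≈ 66.200 mcg/mL.
Before the 4th dose, 3 doses have been given. Superposition: Cmin = C₀·(f + f² + … + f^3).
≈ 66.200 × (0.0702 + 0.0049 + 0.0003) ≈ 66.200 × 0.0754 ≈ 4.991 mcg/mL.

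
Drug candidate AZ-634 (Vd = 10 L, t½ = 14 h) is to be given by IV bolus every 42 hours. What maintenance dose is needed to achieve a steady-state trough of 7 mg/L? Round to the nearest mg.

τ/t½ = 42/14 ≈ 3, so f = (1/2)^(42/14) ≈ 0.125000.
Cmin,ss = (D/Vd)·f/(1−f), so D = Cmin,ss·Vd·(1−f)/f.
D = 7 × 10 × (1−f)/f ≈ 7 × 10 × 7.00000 ≈ 490.00 mg.

490 mg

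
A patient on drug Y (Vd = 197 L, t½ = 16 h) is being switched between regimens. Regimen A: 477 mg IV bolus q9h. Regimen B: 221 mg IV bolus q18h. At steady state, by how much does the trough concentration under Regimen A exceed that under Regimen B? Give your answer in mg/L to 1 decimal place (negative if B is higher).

4.1 mg/L

Regimen A: f = (1/2)^(9/16) ≈ 0.6771; Cmin,ss = (477/197)·f/(1−f) ≈ 5.077 mg/L.
Regimen B: f = (1/2)^(18/16) ≈ 0.4585; Cmin,ss = (221/197)·f/(1−f) ≈ 0.950 mg/L.
Difference ≈ 5.077 − 0.950 ≈ 4.127 mg/L.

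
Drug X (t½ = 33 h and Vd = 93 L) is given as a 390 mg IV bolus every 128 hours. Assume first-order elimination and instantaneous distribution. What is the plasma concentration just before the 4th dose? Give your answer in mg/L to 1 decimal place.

0.3 mg/L

f = (1/2)^(τ/t½) = (1/2)^(128/33) ≈ 0.0680.
C₀ = D/Vd = 390/93 ≈ 4.194 mg/L.
Before the 4th dose, 3 doses have been given. Superposition: Cmin = C₀·(f + f² + … + f^3).
≈ 4.194 × (0.0680 + 0.0046 + 0.0003) ≈ 4.194 × 0.0729 ≈ 0.306 mg/L.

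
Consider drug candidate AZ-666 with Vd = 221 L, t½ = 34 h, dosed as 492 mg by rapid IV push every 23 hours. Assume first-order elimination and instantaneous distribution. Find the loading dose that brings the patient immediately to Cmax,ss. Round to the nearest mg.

f = (1/2)^(23/34) ≈ 0.625694; accumulation ratio R = 1/(1−f) ≈ 2.67161.
Loading dose to hit Cmax,ss on first dose: D_load = D_maint·R ≈ 492 × 2.67161 ≈ 1314.43 mg.

1314 mg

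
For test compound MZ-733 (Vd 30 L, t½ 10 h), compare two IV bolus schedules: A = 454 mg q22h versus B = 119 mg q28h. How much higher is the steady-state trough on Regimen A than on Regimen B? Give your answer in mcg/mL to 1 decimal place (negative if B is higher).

Regimen A: f = (1/2)^(22/10) ≈ 0.2176; Cmin,ss = (454/30)·f/(1−f) ≈ 4.209 mcg/mL.
Regimen B: f = (1/2)^(28/10) ≈ 0.1436; Cmin,ss = (119/30)·f/(1−f) ≈ 0.665 mcg/mL.
Difference ≈ 4.209 − 0.665 ≈ 3.544 mcg/mL.

3.5 mcg/mL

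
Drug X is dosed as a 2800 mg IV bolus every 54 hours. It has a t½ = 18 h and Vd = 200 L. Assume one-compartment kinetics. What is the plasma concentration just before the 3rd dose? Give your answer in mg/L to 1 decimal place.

2.0 mg/L

f = (1/2)^(τ/t½) = (1/2)^(54/18) ≈ 0.1250.
C₀ = D/Vd = 2800/200 ≈ 14.000 mg/L.
Before the 3rd dose, 2 doses have been given. Superposition: Cmin = C₀·(f + f²).
≈ 14.000 × (0.1250 + 0.0156) ≈ 14.000 × 0.1406 ≈ 1.968 mg/L.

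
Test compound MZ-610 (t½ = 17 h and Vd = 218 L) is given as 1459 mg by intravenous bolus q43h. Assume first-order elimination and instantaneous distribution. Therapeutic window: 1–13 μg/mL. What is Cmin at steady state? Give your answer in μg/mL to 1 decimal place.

1.4 μg/mL

τ/t½ = 43/17 ≈ 2.5294, so fraction remaining f = (1/2)^(43/17) ≈ 0.1732.
Single-dose peak C₀ = D/Vd = 1459/218 ≈ 6.693 μg/mL.
Steady-state trough Cmin,ss = C₀·f/(1−f) ≈ 6.693 × 0.1732/0.8268 ≈ 1.402 μg/mL.
Trough 1.4 μg/mL vs MEC 1 μg/mL: adequate.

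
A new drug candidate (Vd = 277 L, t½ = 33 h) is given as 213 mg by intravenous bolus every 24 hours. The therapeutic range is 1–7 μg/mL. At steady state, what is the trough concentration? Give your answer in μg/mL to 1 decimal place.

τ/t½ = 24/33 ≈ 0.72727, so fraction remaining f = (1/2)^(24/33) ≈ 0.6040.
Accumulation ratio R = 1/(1 − f) ≈ 1/0.3960 ≈ 2.5253.
Single-dose peak C₀ = D/Vd = 213/277 ≈ 0.769 μg/mL.
Steady-state peak Cmax,ss = C₀·R ≈ 0.769 × 2.5253 ≈ 1.942 μg/mL.
One interval later, Cmin,ss = Cmax,ss·e^(−kτ) ≈ 1.942 × 0.6040 ≈ 1.173 μg/mL.
Trough 1.2 μg/mL vs MEC 1 μg/mL: adequate.

1.2 μg/mL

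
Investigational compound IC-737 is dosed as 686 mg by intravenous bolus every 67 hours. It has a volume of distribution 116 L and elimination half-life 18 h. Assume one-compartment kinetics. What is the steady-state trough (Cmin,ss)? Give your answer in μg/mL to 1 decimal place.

τ/t½ = 67/18 ≈ 3.7222, so fraction remaining f = (1/2)^(67/18) ≈ 0.0758.
At steady state, accumulation factor R = 1/(1 − e^(−kτ)) ≈ 1.0820.
Each bolus raises the concentration by D/Vd = 686/116 ≈ 5.914 μg/mL.
Cmax,ss = C₀/(1 − f) ≈ 5.914/0.9242 ≈ 6.399 μg/mL.
One interval later, Cmin,ss = Cmax,ss·e^(−kτ) ≈ 6.399 × 0.0758 ≈ 0.485 μg/mL.

0.5 μg/mL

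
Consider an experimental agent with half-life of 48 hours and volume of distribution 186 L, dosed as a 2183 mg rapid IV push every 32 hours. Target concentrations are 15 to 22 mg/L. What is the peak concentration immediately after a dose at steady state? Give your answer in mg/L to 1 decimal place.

31.7 mg/L

Over one 32-h interval, 32/48 ≈ 0.66667 half-lives elapse, leaving f ≈ 0.6300 of each dose.
At steady state, accumulation factor R = 1/(1 − e^(−kτ)) ≈ 2.7027.
Each bolus raises the concentration by D/Vd = 2183/186 ≈ 11.737 mg/L.
Steady-state peak Cmax,ss = C₀·R ≈ 11.737 × 2.7027 ≈ 31.722 mg/L.
Peak 31.7 mg/L vs MTC 22 mg/L: exceeds toxic threshold.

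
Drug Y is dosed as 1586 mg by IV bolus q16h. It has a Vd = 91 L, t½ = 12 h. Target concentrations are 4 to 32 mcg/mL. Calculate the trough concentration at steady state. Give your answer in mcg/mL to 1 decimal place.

11.5 mcg/mL

Over one 16-h interval, 16/12 ≈ 1.3333 half-lives elapse, leaving f ≈ 0.3969 of each dose.
At steady state, accumulation factor R = 1/(1 − e^(−kτ)) ≈ 1.6581.
Each bolus raises the concentration by D/Vd = 1586/91 ≈ 17.429 mcg/mL.
Steady-state peak Cmax,ss = C₀·R ≈ 17.429 × 1.6581 ≈ 28.899 mcg/mL.
Steady-state trough Cmin,ss = Cmax,ss·f ≈ 28.899 × 0.3969 ≈ 11.470 mcg/mL.
Trough 11.5 mcg/mL vs MEC 4 mcg/mL: adequate.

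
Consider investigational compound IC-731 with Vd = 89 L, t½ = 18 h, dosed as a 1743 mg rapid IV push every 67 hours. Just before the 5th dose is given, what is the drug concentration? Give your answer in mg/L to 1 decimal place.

1.6 mg/L

f = (1/2)^(τ/t½) = (1/2)^(67/18) ≈ 0.0758.
C₀ = D/Vd = 1743/89 ≈ 19.584 mg/L.
Before the 5th dose, 4 doses have been given. Superposition: Cmin = C₀·(f + f² + … + f^4).
≈ 19.584 × (0.0758 + 0.0057 + 0.0004 + 0.0000) ≈ 19.584 × 0.0819 ≈ 1.604 mg/L.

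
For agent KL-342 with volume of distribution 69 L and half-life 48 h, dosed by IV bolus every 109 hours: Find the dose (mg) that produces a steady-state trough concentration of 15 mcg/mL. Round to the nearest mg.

τ/t½ = 109/48 ≈ 2.2708, so f = (1/2)^(109/48) ≈ 0.207210.
Cmin,ss = (D/Vd)·f/(1−f), so D = Cmin,ss·Vd·(1−f)/f.
D = 15 × 69 × (1−f)/f ≈ 15 × 69 × 3.82602 ≈ 3959.93 mg.

3960 mg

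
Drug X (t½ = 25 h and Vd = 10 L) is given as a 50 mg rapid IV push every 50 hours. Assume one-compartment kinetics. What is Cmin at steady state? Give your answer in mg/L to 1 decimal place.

1.7 mg/L

τ = 50 h = 2 half-lives, so f = (1/2)^2 = 0.25.
Accumulation ratio R = 1/(1 − f) = 1/0.75 = 4/3.
Single-dose peak C₀ = D/Vd = 50/10 = 5 mg/L.
Steady-state peak Cmax,ss = C₀·R = 5 × 4/3 ≈ 6.667 mg/L.
Steady-state trough Cmin,ss = Cmax,ss·f ≈ 6.667 × 0.25 ≈ 1.667 mg/L.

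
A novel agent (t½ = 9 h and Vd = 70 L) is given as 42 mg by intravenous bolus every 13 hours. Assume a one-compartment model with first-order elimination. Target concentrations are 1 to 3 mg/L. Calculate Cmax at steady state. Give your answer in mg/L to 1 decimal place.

0.9 mg/L

Over one 13-h interval, 13/9 ≈ 1.4444 half-lives elapse, leaving f ≈ 0.3674 of each dose.
Accumulation ratio R = 1/(1 − f) ≈ 1/0.6326 ≈ 1.5808.
Single-dose peak C₀ = D/Vd = 42/70 ≈ 0.600 mg/L.
Steady-state peak Cmax,ss = C₀·R ≈ 0.600 × 1.5808 ≈ 0.948 mg/L.
Peak 0.9 mg/L vs MTC 3 mg/L: below toxic threshold.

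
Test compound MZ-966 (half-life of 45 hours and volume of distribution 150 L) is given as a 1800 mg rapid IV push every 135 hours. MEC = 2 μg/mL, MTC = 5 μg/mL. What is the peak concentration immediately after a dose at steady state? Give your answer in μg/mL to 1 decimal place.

τ = 135 h = 3 half-lives, so f = (1/2)^3 = 0.125.
At steady state, R = 1/(1 − 0.125) = 8/7.
Single-dose peak C₀ = D/Vd = 1800/150 = 12 μg/mL.
Steady-state peak Cmax,ss = C₀·R = 12 × 8/7 ≈ 13.714 μg/mL.
Peak 13.7 μg/mL vs MTC 5 μg/mL: exceeds toxic threshold.

13.7 μg/mL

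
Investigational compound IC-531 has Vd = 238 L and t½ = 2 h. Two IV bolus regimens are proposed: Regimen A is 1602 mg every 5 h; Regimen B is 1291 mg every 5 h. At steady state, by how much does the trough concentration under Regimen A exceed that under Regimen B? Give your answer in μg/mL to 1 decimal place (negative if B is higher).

Regimen A: f = (1/2)^(5/2) ≈ 0.1768; Cmin,ss = (1602/238)·f/(1−f) ≈ 1.446 μg/mL.
Regimen B: f = (1/2)^(5/2) ≈ 0.1768; Cmin,ss = (1291/238)·f/(1−f) ≈ 1.165 μg/mL.
Difference ≈ 1.446 − 1.165 ≈ 0.281 μg/mL.

0.3 μg/mL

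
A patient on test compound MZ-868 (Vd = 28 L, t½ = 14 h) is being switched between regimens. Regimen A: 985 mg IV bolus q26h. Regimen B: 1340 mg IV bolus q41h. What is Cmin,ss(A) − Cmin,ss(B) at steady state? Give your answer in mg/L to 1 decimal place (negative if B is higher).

6.2 mg/L

Regimen A: f = (1/2)^(26/14) ≈ 0.2760; Cmin,ss = (985/28)·f/(1−f) ≈ 13.411 mg/L.
Regimen B: f = (1/2)^(41/14) ≈ 0.1313; Cmin,ss = (1340/28)·f/(1−f) ≈ 7.233 mg/L.
Difference ≈ 13.411 − 7.233 ≈ 6.178 mg/L.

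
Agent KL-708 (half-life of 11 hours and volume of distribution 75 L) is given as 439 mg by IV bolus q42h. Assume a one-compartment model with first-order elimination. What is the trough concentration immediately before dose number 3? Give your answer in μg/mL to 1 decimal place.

f = (1/2)^(τ/t½) = (1/2)^(42/11) ≈ 0.0709.
C₀ = D/Vd = 439/75 ≈ 5.853 μg/mL.
Before the 3rd dose, 2 doses have been given. Superposition: Cmin = C₀·(f + f²).
≈ 5.853 × (0.0709 + 0.0050) ≈ 5.853 × 0.0759 ≈ 0.444 μg/mL.

0.4 μg/mL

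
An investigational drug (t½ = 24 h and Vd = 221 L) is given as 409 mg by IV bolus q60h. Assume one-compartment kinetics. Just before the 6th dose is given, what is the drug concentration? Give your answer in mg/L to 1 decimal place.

0.4 mg/L

f = (1/2)^(τ/t½) = (1/2)^(60/24) ≈ 0.1768.
C₀ = D/Vd = 409/221 ≈ 1.851 mg/L.
Before the 6th dose, 5 doses have been given. Superposition: Cmin = C₀·(f + f² + … + f^5).
≈ 1.851 × (0.1768 + 0.0313 + 0.0055 + 0.0010 + 0.0002) ≈ 1.851 × 0.2148 ≈ 0.398 mg/L.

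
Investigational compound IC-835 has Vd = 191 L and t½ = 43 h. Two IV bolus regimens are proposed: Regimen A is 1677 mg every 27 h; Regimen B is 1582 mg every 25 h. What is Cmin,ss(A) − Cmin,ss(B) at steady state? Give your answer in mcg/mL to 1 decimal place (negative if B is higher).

-0.6 mcg/mL

Regimen A: f = (1/2)^(27/43) ≈ 0.6471; Cmin,ss = (1677/191)·f/(1−f) ≈ 16.100 mcg/mL.
Regimen B: f = (1/2)^(25/43) ≈ 0.6683; Cmin,ss = (1582/191)·f/(1−f) ≈ 16.688 mcg/mL.
Difference ≈ 16.100 − 16.688 ≈ -0.588 mcg/mL.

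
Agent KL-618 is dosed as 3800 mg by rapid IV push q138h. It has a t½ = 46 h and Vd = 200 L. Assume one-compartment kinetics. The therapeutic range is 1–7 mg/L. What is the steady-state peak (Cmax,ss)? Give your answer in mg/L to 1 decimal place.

τ = 138 h = 3 half-lives, so f = (1/2)^3 = 0.125.
Accumulation ratio R = 1/(1 − f) = 1/0.875 = 8/7.
Single-dose peak C₀ = D/Vd = 3800/200 = 19 mg/L.
Steady-state peak Cmax,ss = C₀·R = 19 × 8/7 ≈ 21.714 mg/L.
Peak 21.7 mg/L vs MTC 7 mg/L: exceeds toxic threshold.

21.7 mg/L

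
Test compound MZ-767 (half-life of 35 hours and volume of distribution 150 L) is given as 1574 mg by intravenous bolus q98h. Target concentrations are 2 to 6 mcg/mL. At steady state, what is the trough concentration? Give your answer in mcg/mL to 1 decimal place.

τ/t½ = 98/35 ≈ 2.8, so fraction remaining f = (1/2)^(98/35) ≈ 0.1436.
At steady state, accumulation factor R = 1/(1 − e^(−kτ)) ≈ 1.1677.
Each bolus raises the concentration by D/Vd = 1574/150 ≈ 10.493 mcg/mL.
Cmax,ss = C₀/(1 − f) ≈ 10.493/0.8564 ≈ 12.252 mcg/mL.
Steady-state trough Cmin,ss = Cmax,ss·f ≈ 12.252 × 0.1436 ≈ 1.759 mcg/mL.
Trough 1.8 mcg/mL vs MEC 2 mcg/mL: subtherapeutic.

1.8 mcg/mL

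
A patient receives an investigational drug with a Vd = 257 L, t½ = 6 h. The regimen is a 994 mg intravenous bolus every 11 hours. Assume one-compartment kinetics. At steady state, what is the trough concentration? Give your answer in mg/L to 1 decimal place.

1.5 mg/L

Over one 11-h interval, 11/6 ≈ 1.8333 half-lives elapse, leaving f ≈ 0.2806 of each dose.
Each bolus raises the concentration by D/Vd = 994/257 ≈ 3.868 mg/L.
Steady-state trough Cmin,ss = C₀·f/(1−f) ≈ 3.868 × 0.2806/0.7194 ≈ 1.509 mg/L.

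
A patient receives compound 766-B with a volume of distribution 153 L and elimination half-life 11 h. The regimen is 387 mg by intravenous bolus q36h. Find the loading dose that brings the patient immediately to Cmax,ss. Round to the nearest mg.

f = (1/2)^(36/11) ≈ 0.103469; accumulation ratio R = 1/(1−f) ≈ 1.11541.
Loading dose to hit Cmax,ss on first dose: D_load = D_maint·R ≈ 387 × 1.11541 ≈ 431.66 mg.

432 mg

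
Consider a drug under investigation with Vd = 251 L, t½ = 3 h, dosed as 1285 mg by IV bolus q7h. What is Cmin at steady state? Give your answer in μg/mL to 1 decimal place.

k = ln2/t½ = ln2/3 ≈ 0.231049 h⁻¹; fraction remaining f = e^(−kτ) = e^(−0.231049×7) ≈ 0.1984.
Single-dose peak C₀ = D/Vd = 1285/251 ≈ 5.120 μg/mL.
Steady-state trough Cmin,ss = C₀·f/(1−f) ≈ 5.120 × 0.1984/0.8016 ≈ 1.267 μg/mL.

1.3 μg/mL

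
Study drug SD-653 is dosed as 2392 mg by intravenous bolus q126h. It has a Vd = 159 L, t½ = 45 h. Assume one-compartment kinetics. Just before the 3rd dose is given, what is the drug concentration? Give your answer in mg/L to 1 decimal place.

f = (1/2)^(τ/t½) = (1/2)^(126/45) ≈ 0.1436.
C₀ = D/Vd = 2392/159 ≈ 15.044 mg/L.
Before the 3rd dose, 2 doses have been given. Superposition: Cmin = C₀·(f + f²).
≈ 15.044 × (0.1436 + 0.0206) ≈ 15.044 × 0.1642 ≈ 2.470 mg/L.

2.5 mg/L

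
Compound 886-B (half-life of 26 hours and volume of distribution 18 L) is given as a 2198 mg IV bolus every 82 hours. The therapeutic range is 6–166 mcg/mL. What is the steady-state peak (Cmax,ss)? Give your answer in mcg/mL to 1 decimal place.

k = ln2/t½ = ln2/26 ≈ 0.026660 h⁻¹; fraction remaining f = e^(−kτ) = e^(−0.026660×82) ≈ 0.1124.
Accumulation ratio R = 1/(1 − f) ≈ 1/0.8876 ≈ 1.1266.
Each bolus raises the concentration by D/Vd = 2198/18 ≈ 122.111 mcg/mL.
Steady-state peak Cmax,ss = C₀·R ≈ 122.111 × 1.1266 ≈ 137.570 mcg/mL.
Peak 137.6 mcg/mL vs MTC 166 mcg/mL: below toxic threshold.

137.6 mcg/mL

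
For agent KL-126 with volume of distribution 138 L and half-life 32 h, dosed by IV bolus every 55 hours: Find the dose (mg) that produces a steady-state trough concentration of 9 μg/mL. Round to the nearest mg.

2846 mg

τ/t½ = 55/32 ≈ 1.7188, so f = (1/2)^(55/32) ≈ 0.303812.
Cmin,ss = (D/Vd)·f/(1−f), so D = Cmin,ss·Vd·(1−f)/f.
D = 9 × 138 × (1−f)/f ≈ 9 × 138 × 2.29151 ≈ 2846.06 mg.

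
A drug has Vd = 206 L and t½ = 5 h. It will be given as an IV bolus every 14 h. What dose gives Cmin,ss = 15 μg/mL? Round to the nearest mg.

18430 mg

τ/t½ = 14/5 ≈ 2.8, so f = (1/2)^(14/5) ≈ 0.143587.
Cmin,ss = (D/Vd)·f/(1−f), so D = Cmin,ss·Vd·(1−f)/f.
D = 15 × 206 × (1−f)/f ≈ 15 × 206 × 5.96442 ≈ 18430.06 mg.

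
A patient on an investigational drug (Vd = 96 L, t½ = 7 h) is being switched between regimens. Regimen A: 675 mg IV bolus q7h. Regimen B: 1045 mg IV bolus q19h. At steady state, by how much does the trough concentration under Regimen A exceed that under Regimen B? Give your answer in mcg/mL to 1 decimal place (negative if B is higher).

5.1 mcg/mL

Regimen A: f = (1/2)^(7/7) ≈ 0.5000; Cmin,ss = (675/96)·f/(1−f) ≈ 7.031 mcg/mL.
Regimen B: f = (1/2)^(19/7) ≈ 0.1524; Cmin,ss = (1045/96)·f/(1−f) ≈ 1.957 mcg/mL.
Difference ≈ 7.031 − 1.957 ≈ 5.074 mcg/mL.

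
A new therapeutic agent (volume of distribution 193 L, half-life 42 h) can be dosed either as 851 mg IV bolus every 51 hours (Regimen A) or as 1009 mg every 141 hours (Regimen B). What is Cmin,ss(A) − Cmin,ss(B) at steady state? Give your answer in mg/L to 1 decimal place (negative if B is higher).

Regimen A: f = (1/2)^(51/42) ≈ 0.4310; Cmin,ss = (851/193)·f/(1−f) ≈ 3.340 mg/L.
Regimen B: f = (1/2)^(141/42) ≈ 0.0976; Cmin,ss = (1009/193)·f/(1−f) ≈ 0.565 mg/L.
Difference ≈ 3.340 − 0.565 ≈ 2.775 mg/L.

2.8 mg/L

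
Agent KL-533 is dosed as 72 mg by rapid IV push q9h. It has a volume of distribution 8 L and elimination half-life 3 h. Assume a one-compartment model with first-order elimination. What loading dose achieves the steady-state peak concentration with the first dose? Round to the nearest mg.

82 mg

f = (1/2)^(9/3) ≈ 0.125000; accumulation ratio R = 1/(1−f) ≈ 1.14286.
Loading dose to hit Cmax,ss on first dose: D_load = D_maint·R ≈ 72 × 1.14286 ≈ 82.29 mg.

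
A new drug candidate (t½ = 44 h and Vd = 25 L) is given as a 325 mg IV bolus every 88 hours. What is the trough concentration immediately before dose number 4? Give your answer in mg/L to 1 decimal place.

f = (1/2)^(τ/t½) = (1/2)^(88/44) ≈ 0.2500.
C₀ = D/Vd = 325/25 ≈ 13.000 mg/L.
Before the 4th dose, 3 doses have been given. Superposition: Cmin = C₀·(f + f² + … + f^3).
≈ 13.000 × (0.2500 + 0.0625 + 0.0156) ≈ 13.000 × 0.3281 ≈ 4.265 mg/L.

4.3 mg/L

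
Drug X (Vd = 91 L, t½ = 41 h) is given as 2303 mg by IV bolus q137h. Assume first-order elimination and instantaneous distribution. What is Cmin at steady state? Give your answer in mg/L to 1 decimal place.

2.8 mg/L

k = ln2/t½ = ln2/41 ≈ 0.016906 h⁻¹; fraction remaining f = e^(−kτ) = e^(−0.016906×137) ≈ 0.0987.
Each bolus raises the concentration by D/Vd = 2303/91 ≈ 25.308 mg/L.
Steady-state trough Cmin,ss = C₀·f/(1−f) ≈ 25.308 × 0.0987/0.9013 ≈ 2.771 mg/L.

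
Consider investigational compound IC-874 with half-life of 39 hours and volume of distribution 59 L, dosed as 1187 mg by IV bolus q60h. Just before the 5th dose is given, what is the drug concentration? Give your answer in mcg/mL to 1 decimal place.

f = (1/2)^(τ/t½) = (1/2)^(60/39) ≈ 0.3443.
C₀ = D/Vd = 1187/59 ≈ 20.119 mcg/mL.
Before the 5th dose, 4 doses have been given. Superposition: Cmin = C₀·(f + f² + … + f^4).
≈ 20.119 × (0.3443 + 0.1185 + 0.0408 + 0.0141) ≈ 20.119 × 0.5177 ≈ 10.416 mcg/mL.

10.4 mcg/mL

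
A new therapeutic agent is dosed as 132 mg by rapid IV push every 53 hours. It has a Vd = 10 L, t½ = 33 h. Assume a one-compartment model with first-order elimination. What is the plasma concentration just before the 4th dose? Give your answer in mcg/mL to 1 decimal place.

6.2 mcg/mL

f = (1/2)^(τ/t½) = (1/2)^(53/33) ≈ 0.3285.
C₀ = D/Vd = 132/10 ≈ 13.200 mcg/mL.
Before the 4th dose, 3 doses have been given. Superposition: Cmin = C₀·(f + f² + … + f^3).
≈ 13.200 × (0.3285 + 0.1079 + 0.0354) ≈ 13.200 × 0.4718 ≈ 6.228 mcg/mL.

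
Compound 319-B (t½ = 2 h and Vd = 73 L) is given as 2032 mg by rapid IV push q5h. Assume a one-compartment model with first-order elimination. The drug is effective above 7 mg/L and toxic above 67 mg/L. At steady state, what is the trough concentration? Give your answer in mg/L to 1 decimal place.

6.0 mg/L

k = ln2/t½ = ln2/2 ≈ 0.346574 h⁻¹; fraction remaining f = e^(−kτ) = e^(−0.346574×5) ≈ 0.1768.
Accumulation ratio R = 1/(1 − f) ≈ 1/0.8232 ≈ 1.2148.
Single-dose peak C₀ = D/Vd = 2032/73 ≈ 27.836 mg/L.
Cmax,ss = C₀/(1 − f) ≈ 27.836/0.8232 ≈ 33.814 mg/L.
Steady-state trough Cmin,ss = Cmax,ss·f ≈ 33.814 × 0.1768 ≈ 5.978 mg/L.
Trough 6.0 mg/L vs MEC 7 mg/L: subtherapeutic.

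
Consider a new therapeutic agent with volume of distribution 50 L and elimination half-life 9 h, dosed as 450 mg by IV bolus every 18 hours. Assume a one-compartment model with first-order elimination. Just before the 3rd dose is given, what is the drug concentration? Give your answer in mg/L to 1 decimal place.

2.8 mg/L

f = (1/2)^(τ/t½) = (1/2)^(18/9) ≈ 0.2500.
C₀ = D/Vd = 450/50 ≈ 9.000 mg/L.
Before the 3rd dose, 2 doses have been given. Superposition: Cmin = C₀·(f + f²).
≈ 9.000 × (0.2500 + 0.0625) ≈ 9.000 × 0.3125 ≈ 2.812 mg/L.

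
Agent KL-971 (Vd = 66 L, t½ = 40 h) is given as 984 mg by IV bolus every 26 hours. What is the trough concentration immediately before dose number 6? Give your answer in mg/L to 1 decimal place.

23.4 mg/L

f = (1/2)^(τ/t½) = (1/2)^(26/40) ≈ 0.6373.
C₀ = D/Vd = 984/66 ≈ 14.909 mg/L.
Before the 6th dose, 5 doses have been given. Superposition: Cmin = C₀·(f + f² + … + f^5).
≈ 14.909 × (0.6373 + 0.4062 + 0.2588 + 0.1650 + 0.1051) ≈ 14.909 × 1.5724 ≈ 23.443 mg/L.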